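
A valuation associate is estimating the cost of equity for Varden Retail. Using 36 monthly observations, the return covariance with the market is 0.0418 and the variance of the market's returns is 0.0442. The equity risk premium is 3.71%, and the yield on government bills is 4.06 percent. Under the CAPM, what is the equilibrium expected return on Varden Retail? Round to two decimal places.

7.57%

β = Cov(R_i, R_m) / Var(R_m) = 0.0418 / 0.0442 = 0.9457
E(R) = R_f + β × MRP = 4.06% + 0.9457 × 3.71% = 7.57%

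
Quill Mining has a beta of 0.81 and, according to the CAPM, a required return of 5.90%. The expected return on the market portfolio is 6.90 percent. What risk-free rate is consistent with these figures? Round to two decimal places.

E(R) = R_f + β(E(R_m) − R_f) = R_f(1 − β) + β·E(R_m)
5.90% = R_f × (1 − 0.81) + 0.81 × 6.90%
5.90% = R_f × 0.19 + 5.5890%
R_f = (5.90% − 5.5890%) / 0.19 = 1.64%

1.64%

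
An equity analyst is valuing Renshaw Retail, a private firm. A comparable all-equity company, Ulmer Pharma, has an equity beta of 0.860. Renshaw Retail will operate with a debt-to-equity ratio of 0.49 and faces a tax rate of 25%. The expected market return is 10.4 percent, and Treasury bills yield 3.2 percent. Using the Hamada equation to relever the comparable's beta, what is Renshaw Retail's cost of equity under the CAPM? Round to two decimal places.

11.67%

β_L = β_U × [1 + (1 − t)(D/E)] = 0.860 × [1 + (1 − 0.25) × 0.49]
    = 0.860 × [1 + 0.75 × 0.49] = 0.860 × 1.3675 = 1.1761
MRP = 10.4% − 3.2% = 7.20%
E(R) = R_f + β_L × MRP = 3.2% + 1.1761 × 7.2% = 11.67%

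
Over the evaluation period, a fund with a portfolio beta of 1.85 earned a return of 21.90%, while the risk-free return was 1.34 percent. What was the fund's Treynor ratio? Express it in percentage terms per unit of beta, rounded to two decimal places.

Treynor = (R_P − R_f) / β_P = (21.90% − 1.34%) / 1.8500 = 20.56% / 1.8500 = 11.11%

11.11%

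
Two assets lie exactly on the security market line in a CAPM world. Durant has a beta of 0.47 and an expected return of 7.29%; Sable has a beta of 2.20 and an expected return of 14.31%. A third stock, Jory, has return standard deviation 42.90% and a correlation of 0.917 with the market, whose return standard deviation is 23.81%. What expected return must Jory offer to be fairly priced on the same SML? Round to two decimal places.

MRP = (14.31% − 7.29%) / (2.20 − 0.47) = 4.0578%
R_f = 7.29% − 0.47 × 4.0578% = 5.3828%
β_Jory = ρ·σ_i/σ_m = 0.917 × 42.90 / 23.81 = 1.6522
E(R_Jory) = R_f + β × MRP = 5.3828% + 1.6522 × 4.0578% = 12.09%

12.09%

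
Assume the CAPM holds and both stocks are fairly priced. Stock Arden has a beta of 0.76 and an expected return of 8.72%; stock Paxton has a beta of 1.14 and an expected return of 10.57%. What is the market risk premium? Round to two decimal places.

4.87%

Both satisfy E(R) = R_f + β·MRP, so the slope of the SML is
MRP = (10.57% − 8.72%) / (1.14 − 0.76) = 1.85% / 0.38 = 4.8684%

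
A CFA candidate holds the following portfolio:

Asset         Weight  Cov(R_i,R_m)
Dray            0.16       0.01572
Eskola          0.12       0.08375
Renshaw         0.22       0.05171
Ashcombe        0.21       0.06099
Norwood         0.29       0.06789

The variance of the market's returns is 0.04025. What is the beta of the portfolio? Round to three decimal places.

1.402

β_Dray = 0.01572 / 0.04025 = 0.3906
β_Eskola = 0.08375 / 0.04025 = 2.0807
β_Renshaw = 0.05171 / 0.04025 = 1.2847
β_Ashcombe = 0.06099 / 0.04025 = 1.5153
β_Norwood = 0.06789 / 0.04025 = 1.6867
β_P = Σ w_i β_i = 0.16×0.3906 + 0.12×2.0807 + 0.22×1.2847 + 0.21×1.5153 + 0.29×1.6867 = 1.4022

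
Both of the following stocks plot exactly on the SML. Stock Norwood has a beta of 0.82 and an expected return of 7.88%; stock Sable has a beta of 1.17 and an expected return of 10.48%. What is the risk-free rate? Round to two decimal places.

Both satisfy E(R) = R_f + β·MRP, so the slope of the SML is
MRP = (10.48% − 7.88%) / (1.17 − 0.82) = 2.60% / 0.35 = 7.4286%
R_f = E(R_Norwood) − β_Norwood·MRP = 7.88% − 0.82 × 7.4286% = 1.7885%

1.79%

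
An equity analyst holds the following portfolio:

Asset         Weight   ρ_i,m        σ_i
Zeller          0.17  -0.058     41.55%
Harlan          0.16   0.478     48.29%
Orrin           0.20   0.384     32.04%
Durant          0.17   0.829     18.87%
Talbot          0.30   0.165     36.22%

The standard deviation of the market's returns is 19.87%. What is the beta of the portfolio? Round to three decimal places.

β_Zeller = -0.058 × 41.55% / 19.87% = -0.1213
β_Harlan = 0.478 × 48.29% / 19.87% = 1.1617
β_Orrin = 0.384 × 32.04% / 19.87% = 0.6192
β_Durant = 0.829 × 18.87% / 19.87% = 0.7873
β_Talbot = 0.165 × 36.22% / 19.87% = 0.3008
β_P = Σ w_i β_i = 0.17×-0.1213 + 0.16×1.1617 + 0.20×0.6192 + 0.17×0.7873 + 0.30×0.3008 = 0.5132

0.513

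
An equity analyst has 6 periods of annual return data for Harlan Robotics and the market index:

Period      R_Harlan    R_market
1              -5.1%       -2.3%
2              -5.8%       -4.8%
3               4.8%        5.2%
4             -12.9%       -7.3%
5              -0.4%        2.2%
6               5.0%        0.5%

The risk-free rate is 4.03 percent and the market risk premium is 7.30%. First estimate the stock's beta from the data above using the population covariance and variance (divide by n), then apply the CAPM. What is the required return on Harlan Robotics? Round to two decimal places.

13.93%

Mean R_i = (-5.1 − 5.8 + 4.8 − 12.9 − 0.4 + 5.0) / 6 = -2.4000%
Mean R_m = (-2.3 − 4.8 + 5.2 − 7.3 + 2.2 + 0.5) / 6 = -1.0833%
Σ(R_i − R̄_i)(R_m − R̄_m) = 144.7200  ⇒  Cov = 144.7200 / 6 = 24.1200
Σ(R_m − R̄_m)² = 106.7083  ⇒  Var(R_m) = 106.7083 / 6 = 17.7847
β = Cov / Var(R_m) = 24.1200 / 17.7847 = 1.3562
E(R) = R_f + β × MRP = 4.03% + 1.3562 × 7.30% = 13.93%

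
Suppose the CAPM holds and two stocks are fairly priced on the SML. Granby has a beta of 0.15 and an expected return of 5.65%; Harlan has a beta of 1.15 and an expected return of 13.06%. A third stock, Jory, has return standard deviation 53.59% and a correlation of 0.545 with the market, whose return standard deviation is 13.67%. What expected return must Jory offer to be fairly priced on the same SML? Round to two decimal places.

MRP = (13.06% − 5.65%) / (1.15 − 0.15) = 7.4100%
R_f = 5.65% − 0.15 × 7.4100% = 4.5385%
β_Jory = ρ·σ_i/σ_m = 0.545 × 53.59 / 13.67 = 2.1365
E(R_Jory) = R_f + β × MRP = 4.5385% + 2.1365 × 7.4100% = 20.37%

20.37%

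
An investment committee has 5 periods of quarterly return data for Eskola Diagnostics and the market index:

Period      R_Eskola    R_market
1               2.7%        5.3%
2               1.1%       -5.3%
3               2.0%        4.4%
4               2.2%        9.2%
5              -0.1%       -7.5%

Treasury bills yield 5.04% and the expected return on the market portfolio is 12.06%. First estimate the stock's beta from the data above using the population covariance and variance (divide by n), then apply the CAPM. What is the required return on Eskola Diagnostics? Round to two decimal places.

6.00%

Mean R_i = (2.7 + 1.1 + 2.0 + 2.2 − 0.1) / 5 = 1.5800%
Mean R_m = (5.3 − 5.3 + 4.4 + 9.2 − 7.5) / 5 = 1.2200%
Σ(R_i − R̄_i)(R_m − R̄_m) = 28.6320  ⇒  Cov = 28.6320 / 5 = 5.7264
Σ(R_m − R̄_m)² = 208.9880  ⇒  Var(R_m) = 208.9880 / 5 = 41.7976
β = Cov / Var(R_m) = 5.7264 / 41.7976 = 0.1370
MRP = 12.06% − 5.04% = 7.02%
E(R) = R_f + β × MRP = 5.04% + 0.1370 × 7.02% = 6.00%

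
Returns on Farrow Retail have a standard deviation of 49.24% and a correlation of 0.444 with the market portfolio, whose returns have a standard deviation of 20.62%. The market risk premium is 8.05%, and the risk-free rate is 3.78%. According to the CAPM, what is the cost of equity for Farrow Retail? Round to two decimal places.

β = ρ × σ_i / σ_m = 0.444 × 49.24% / 20.62% = 1.0603
E(R) = 3.78% + 1.0603 × 8.05% = 12.32%

12.32%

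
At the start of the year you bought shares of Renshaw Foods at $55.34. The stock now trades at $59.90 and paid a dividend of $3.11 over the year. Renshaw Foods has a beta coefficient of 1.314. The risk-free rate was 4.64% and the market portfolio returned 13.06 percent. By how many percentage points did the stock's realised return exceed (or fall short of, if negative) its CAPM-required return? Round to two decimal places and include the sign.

-1.84%

Realised HPR = (P1 + D1 − P0) / P0 = (59.90 + 3.11 − 55.34) / 55.34 = 7.67 / 55.34 = 13.8598%
MRP = 13.06% − 4.64% = 8.42%
CAPM required = R_f + β·MRP = 4.64% + 1.314 × 8.42% = 15.70388%
α = realised − required = 13.8598% − 15.70388% = -1.84%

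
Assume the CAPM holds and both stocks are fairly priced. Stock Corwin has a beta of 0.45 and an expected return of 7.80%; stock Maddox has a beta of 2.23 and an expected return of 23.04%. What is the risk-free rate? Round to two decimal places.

3.95%

Both satisfy E(R) = R_f + β·MRP, so the slope of the SML is
MRP = (23.04% − 7.80%) / (2.23 − 0.45) = 15.24% / 1.78 = 8.5618%
R_f = E(R_Corwin) − β_Corwin·MRP = 7.80% − 0.45 × 8.5618% = 3.9472%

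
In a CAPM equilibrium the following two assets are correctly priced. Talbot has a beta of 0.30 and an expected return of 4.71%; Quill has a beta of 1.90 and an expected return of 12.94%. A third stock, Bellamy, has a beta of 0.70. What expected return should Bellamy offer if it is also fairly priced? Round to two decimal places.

6.77%

MRP (SML slope) = (12.94% − 4.71%) / (1.90 − 0.30) = 8.23% / 1.60 = 5.1438%
R_f (intercept) = 4.71% − 0.30 × 5.1438% = 3.1669%
E(R_Bellamy) = R_f + β × MRP = 3.1669% + 0.70 × 5.1438% = 6.77%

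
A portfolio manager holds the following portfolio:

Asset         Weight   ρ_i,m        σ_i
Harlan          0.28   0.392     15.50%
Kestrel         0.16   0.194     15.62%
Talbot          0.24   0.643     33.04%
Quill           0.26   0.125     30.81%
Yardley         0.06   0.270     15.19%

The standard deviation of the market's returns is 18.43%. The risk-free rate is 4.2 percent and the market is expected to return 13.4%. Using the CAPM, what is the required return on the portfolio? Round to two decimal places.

β_Harlan = 0.392 × 15.50% / 18.43% = 0.3297
β_Kestrel = 0.194 × 15.62% / 18.43% = 0.1644
β_Talbot = 0.643 × 33.04% / 18.43% = 1.1527
β_Quill = 0.125 × 30.81% / 18.43% = 0.2090
β_Yardley = 0.270 × 15.19% / 18.43% = 0.2225
β_P = Σ w_i β_i = 0.28×0.3297 + 0.16×0.1644 + 0.24×1.1527 + 0.26×0.2090 + 0.06×0.2225 = 0.4630
MRP = 13.4% − 4.2% = 9.20%
E(R_P) = R_f + β_P × MRP = 4.2% + 0.4630 × 9.2% = 8.46%

8.46%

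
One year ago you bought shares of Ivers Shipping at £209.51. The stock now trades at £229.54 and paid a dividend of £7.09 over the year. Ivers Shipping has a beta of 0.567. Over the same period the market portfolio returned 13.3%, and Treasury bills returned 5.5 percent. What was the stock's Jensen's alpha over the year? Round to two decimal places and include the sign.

Realised HPR = (P1 + D1 − P0) / P0 = (229.54 + 7.09 − 209.51) / 209.51 = 27.12 / 209.51 = 12.9445%
MRP = 13.3% − 5.5% = 7.80%
CAPM required = R_f + β·MRP = 5.5% + 0.567 × 7.8% = 9.9226%
α = realised − required = 12.9445% − 9.9226% = +3.02%

+3.02%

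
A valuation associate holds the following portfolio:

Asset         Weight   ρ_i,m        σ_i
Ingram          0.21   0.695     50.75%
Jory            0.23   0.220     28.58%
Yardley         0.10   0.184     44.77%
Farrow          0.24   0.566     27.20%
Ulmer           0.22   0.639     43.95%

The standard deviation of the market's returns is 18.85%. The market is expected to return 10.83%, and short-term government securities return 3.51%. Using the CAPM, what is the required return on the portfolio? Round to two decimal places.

β_Ingram = 0.695 × 50.75% / 18.85% = 1.8712
β_Jory = 0.220 × 28.58% / 18.85% = 0.3336
β_Yardley = 0.184 × 44.77% / 18.85% = 0.4370
β_Farrow = 0.566 × 27.20% / 18.85% = 0.8167
β_Ulmer = 0.639 × 43.95% / 18.85% = 1.4899
β_P = Σ w_i β_i = 0.21×1.8712 + 0.23×0.3336 + 0.10×0.4370 + 0.24×0.8167 + 0.22×1.4899 = 1.0372
MRP = 10.83% − 3.51% = 7.32%
E(R_P) = R_f + β_P × MRP = 3.51% + 1.0372 × 7.32% = 11.10%

11.10%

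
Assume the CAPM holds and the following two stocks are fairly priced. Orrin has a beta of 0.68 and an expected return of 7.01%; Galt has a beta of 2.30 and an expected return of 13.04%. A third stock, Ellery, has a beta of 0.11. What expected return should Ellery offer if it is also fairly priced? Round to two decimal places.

4.89%

MRP (SML slope) = (13.04% − 7.01%) / (2.30 − 0.68) = 6.03% / 1.62 = 3.7222%
R_f (intercept) = 7.01% − 0.68 × 3.7222% = 4.4789%
E(R_Ellery) = R_f + β × MRP = 4.4789% + 0.11 × 3.7222% = 4.89%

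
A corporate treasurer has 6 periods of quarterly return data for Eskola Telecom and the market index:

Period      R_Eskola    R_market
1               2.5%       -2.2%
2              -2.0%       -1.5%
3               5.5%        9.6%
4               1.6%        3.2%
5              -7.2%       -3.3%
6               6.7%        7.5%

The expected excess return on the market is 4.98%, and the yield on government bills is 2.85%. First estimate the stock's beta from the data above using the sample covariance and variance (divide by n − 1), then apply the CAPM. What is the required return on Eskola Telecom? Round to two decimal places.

6.70%

Mean R_i = (2.5 − 2.0 + 5.5 + 1.6 − 7.2 + 6.7) / 6 = 1.1833%
Mean R_m = (-2.2 − 1.5 + 9.6 + 3.2 − 3.3 + 7.5) / 6 = 2.2167%
Σ(R_i − R̄_i)(R_m − R̄_m) = 113.6917  ⇒  Cov = 113.6917 / 5 = 22.7383
Σ(R_m − R̄_m)² = 147.1483  ⇒  Var(R_m) = 147.1483 / 5 = 29.4297
β = Cov / Var(R_m) = 22.7383 / 29.4297 = 0.7726
E(R) = R_f + β × MRP = 2.85% + 0.7726 × 4.98% = 6.70%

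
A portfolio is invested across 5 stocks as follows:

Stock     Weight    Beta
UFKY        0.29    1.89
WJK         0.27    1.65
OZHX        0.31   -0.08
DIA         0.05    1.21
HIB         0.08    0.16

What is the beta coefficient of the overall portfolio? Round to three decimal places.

β_P = Σ w_i β_i = 0.29×1.89 + 0.27×1.65 + 0.31×-0.08 + 0.05×1.21 + 0.08×0.16 = 1.0421

1.042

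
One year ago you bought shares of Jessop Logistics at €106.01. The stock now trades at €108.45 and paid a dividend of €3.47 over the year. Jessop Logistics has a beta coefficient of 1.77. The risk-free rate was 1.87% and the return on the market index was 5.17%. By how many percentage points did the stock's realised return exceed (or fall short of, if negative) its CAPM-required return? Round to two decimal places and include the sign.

-2.14%

Realised HPR = (P1 + D1 − P0) / P0 = (108.45 + 3.47 − 106.01) / 106.01 = 5.91 / 106.01 = 5.5749%
MRP = 5.17% − 1.87% = 3.30%
CAPM required = R_f + β·MRP = 1.87% + 1.77 × 3.30% = 7.7110%
α = realised − required = 5.5749% − 7.7110% = -2.14%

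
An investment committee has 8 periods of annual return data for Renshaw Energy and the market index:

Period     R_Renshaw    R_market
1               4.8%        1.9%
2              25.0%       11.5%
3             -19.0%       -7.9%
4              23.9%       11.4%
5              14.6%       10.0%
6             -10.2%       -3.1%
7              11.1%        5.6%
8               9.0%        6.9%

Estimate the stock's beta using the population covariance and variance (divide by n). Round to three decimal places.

Mean R_i = (4.8 + 25.0 − 19.0 + 23.9 + 14.6 − 10.2 + 11.1 + 9.0) / 8 = 7.4000%
Mean R_m = (1.9 + 11.5 − 7.9 + 11.4 + 10.0 − 3.1 + 5.6 + 6.9) / 8 = 4.5375%
Σ(R_i − R̄_i)(R_m − R̄_m) = 752.4400  ⇒  Cov = 752.4400 / 8 = 94.0550
Σ(R_m − R̄_m)² = 352.0988  ⇒  Var(R_m) = 352.0988 / 8 = 44.0124
β = Cov / Var(R_m) = 94.0550 / 44.0124 = 2.1370

2.137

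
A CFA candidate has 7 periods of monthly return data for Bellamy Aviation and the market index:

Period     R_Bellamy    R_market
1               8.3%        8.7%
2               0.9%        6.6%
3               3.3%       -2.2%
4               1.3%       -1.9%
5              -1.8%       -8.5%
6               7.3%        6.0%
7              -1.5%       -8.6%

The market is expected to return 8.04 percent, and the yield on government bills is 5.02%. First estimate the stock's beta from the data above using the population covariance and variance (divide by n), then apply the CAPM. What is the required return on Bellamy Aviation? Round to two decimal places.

Mean R_i = (8.3 + 0.9 + 3.3 + 1.3 − 1.8 + 7.3 − 1.5) / 7 = 2.5429%
Mean R_m = (8.7 + 6.6 − 2.2 − 1.9 − 8.5 + 6.0 − 8.6) / 7 = 0.0143%
Σ(R_i − R̄_i)(R_m − R̄_m) = 140.1657  ⇒  Cov = 140.1657 / 7 = 20.0237
Σ(R_m − R̄_m)² = 309.9086  ⇒  Var(R_m) = 309.9086 / 7 = 44.2727
β = Cov / Var(R_m) = 20.0237 / 44.2727 = 0.4523
MRP = 8.04% − 5.02% = 3.02%
E(R) = R_f + β × MRP = 5.02% + 0.4523 × 3.02% = 6.39%

6.39%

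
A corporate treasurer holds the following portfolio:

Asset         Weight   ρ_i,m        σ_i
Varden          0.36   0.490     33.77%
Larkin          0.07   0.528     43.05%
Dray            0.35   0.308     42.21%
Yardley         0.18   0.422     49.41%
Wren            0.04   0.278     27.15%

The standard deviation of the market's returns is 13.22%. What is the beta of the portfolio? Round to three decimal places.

β_Varden = 0.490 × 33.77% / 13.22% = 1.2517
β_Larkin = 0.528 × 43.05% / 13.22% = 1.7194
β_Dray = 0.308 × 42.21% / 13.22% = 0.9834
β_Yardley = 0.422 × 49.41% / 13.22% = 1.5772
β_Wren = 0.278 × 27.15% / 13.22% = 0.5709
β_P = Σ w_i β_i = 0.36×1.2517 + 0.07×1.7194 + 0.35×0.9834 + 0.18×1.5772 + 0.04×0.5709 = 1.2219

1.222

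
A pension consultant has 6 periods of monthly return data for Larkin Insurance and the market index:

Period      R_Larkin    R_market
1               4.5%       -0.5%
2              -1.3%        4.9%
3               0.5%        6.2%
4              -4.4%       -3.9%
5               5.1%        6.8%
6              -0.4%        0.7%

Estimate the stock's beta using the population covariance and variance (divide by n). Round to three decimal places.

0.402

Mean R_i = (4.5 − 1.3 + 0.5 − 4.4 + 5.1 − 0.4) / 6 = 0.6667%
Mean R_m = (-0.5 + 4.9 + 6.2 − 3.9 + 6.8 + 0.7) / 6 = 2.3667%
Σ(R_i − R̄_i)(R_m − R̄_m) = 36.5733  ⇒  Cov = 36.5733 / 6 = 6.0956
Σ(R_m − R̄_m)² = 91.0333  ⇒  Var(R_m) = 91.0333 / 6 = 15.1722
β = Cov / Var(R_m) = 6.0956 / 15.1722 = 0.4018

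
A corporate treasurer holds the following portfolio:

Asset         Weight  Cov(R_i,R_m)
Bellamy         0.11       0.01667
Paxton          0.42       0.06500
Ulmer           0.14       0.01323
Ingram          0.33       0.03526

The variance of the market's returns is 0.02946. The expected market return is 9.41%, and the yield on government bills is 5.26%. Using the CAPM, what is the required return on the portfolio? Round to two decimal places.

β_Bellamy = 0.01667 / 0.02946 = 0.5659
β_Paxton = 0.06500 / 0.02946 = 2.2064
β_Ulmer = 0.01323 / 0.02946 = 0.4491
β_Ingram = 0.03526 / 0.02946 = 1.1969
β_P = Σ w_i β_i = 0.11×0.5659 + 0.42×2.2064 + 0.14×0.4491 + 0.33×1.1969 = 1.4468
MRP = 9.41% − 5.26% = 4.15%
E(R_P) = R_f + β_P × MRP = 5.26% + 1.4468 × 4.15% = 11.26%

11.26%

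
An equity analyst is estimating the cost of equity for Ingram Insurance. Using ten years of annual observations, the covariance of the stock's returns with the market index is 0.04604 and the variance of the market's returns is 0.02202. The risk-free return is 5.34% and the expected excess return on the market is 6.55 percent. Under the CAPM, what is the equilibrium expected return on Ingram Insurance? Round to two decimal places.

β = Cov(R_i, R_m) / Var(R_m) = 0.04604 / 0.02202 = 2.0908
E(R) = R_f + β × MRP = 5.34% + 2.0908 × 6.55% = 19.03%

19.03%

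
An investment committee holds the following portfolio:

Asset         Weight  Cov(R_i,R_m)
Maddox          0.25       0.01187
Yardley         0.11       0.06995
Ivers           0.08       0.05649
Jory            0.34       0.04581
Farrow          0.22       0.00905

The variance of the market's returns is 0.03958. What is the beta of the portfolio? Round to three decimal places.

β_Maddox = 0.01187 / 0.03958 = 0.2999
β_Yardley = 0.06995 / 0.03958 = 1.7673
β_Ivers = 0.05649 / 0.03958 = 1.4272
β_Jory = 0.04581 / 0.03958 = 1.1574
β_Farrow = 0.00905 / 0.03958 = 0.2287
β_P = Σ w_i β_i = 0.25×0.2999 + 0.11×1.7673 + 0.08×1.4272 + 0.34×1.1574 + 0.22×0.2287 = 0.8274

0.827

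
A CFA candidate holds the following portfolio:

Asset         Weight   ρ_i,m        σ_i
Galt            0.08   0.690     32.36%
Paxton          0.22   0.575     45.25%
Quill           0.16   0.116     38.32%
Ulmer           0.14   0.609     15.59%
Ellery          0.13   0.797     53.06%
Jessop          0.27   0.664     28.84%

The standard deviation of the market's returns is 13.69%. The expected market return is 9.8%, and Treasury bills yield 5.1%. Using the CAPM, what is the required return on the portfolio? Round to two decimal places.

β_Galt = 0.690 × 32.36% / 13.69% = 1.6310
β_Paxton = 0.575 × 45.25% / 13.69% = 1.9006
β_Quill = 0.116 × 38.32% / 13.69% = 0.3247
β_Ulmer = 0.609 × 15.59% / 13.69% = 0.6935
β_Ellery = 0.797 × 53.06% / 13.69% = 3.0890
β_Jessop = 0.664 × 28.84% / 13.69% = 1.3988
β_P = Σ w_i β_i = 0.08×1.6310 + 0.22×1.9006 + 0.16×0.3247 + 0.14×0.6935 + 0.13×3.0890 + 0.27×1.3988 = 1.4769
MRP = 9.8% − 5.1% = 4.70%
E(R_P) = R_f + β_P × MRP = 5.1% + 1.4769 × 4.7% = 12.04%

12.04%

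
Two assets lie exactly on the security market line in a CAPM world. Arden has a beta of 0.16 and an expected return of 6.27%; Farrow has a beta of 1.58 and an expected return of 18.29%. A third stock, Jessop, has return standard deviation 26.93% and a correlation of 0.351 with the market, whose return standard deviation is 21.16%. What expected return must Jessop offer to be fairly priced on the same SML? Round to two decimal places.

MRP = (18.29% − 6.27%) / (1.58 − 0.16) = 8.4648%
R_f = 6.27% − 0.16 × 8.4648% = 4.9156%
β_Jessop = ρ·σ_i/σ_m = 0.351 × 26.93 / 21.16 = 0.4467
E(R_Jessop) = R_f + β × MRP = 4.9156% + 0.4467 × 8.4648% = 8.70%

8.70%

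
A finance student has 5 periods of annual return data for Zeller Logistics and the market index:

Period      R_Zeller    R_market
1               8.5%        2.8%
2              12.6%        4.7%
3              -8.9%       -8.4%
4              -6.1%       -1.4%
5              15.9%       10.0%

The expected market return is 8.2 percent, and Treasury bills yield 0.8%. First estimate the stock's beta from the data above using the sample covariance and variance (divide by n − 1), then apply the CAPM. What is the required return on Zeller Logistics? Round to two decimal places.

Mean R_i = (8.5 + 12.6 − 8.9 − 6.1 + 15.9) / 5 = 4.4000%
Mean R_m = (2.8 + 4.7 − 8.4 − 1.4 + 10.0) / 5 = 1.5400%
Σ(R_i − R̄_i)(R_m − R̄_m) = 291.4400  ⇒  Cov = 291.4400 / 4 = 72.8600
Σ(R_m − R̄_m)² = 190.5920  ⇒  Var(R_m) = 190.5920 / 4 = 47.6480
β = Cov / Var(R_m) = 72.8600 / 47.6480 = 1.5291
MRP = 8.2% − 0.8% = 7.40%
E(R) = R_f + β × MRP = 0.8% + 1.5291 × 7.4% = 12.12%

12.12%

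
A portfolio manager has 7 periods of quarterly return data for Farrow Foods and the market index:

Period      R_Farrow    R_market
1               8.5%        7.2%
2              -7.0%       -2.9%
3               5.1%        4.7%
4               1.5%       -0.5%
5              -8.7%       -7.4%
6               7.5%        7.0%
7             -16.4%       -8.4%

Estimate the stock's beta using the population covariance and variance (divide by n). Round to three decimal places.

Mean R_i = (8.5 − 7.0 + 5.1 + 1.5 − 8.7 + 7.5 − 16.4) / 7 = -1.3571%
Mean R_m = (7.2 − 2.9 + 4.7 − 0.5 − 7.4 + 7.0 − 8.4) / 7 = -0.0429%
Σ(R_i − R̄_i)(R_m − R̄_m) = 358.9529  ⇒  Cov = 358.9529 / 7 = 51.2790
Σ(R_m − R̄_m)² = 256.8971  ⇒  Var(R_m) = 256.8971 / 7 = 36.6996
β = Cov / Var(R_m) = 51.2790 / 36.6996 = 1.3973

1.397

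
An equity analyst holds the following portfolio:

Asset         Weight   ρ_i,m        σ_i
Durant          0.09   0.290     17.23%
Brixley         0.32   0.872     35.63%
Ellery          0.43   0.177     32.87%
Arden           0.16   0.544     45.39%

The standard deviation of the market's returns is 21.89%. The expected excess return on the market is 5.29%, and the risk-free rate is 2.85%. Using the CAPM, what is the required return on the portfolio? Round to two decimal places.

β_Durant = 0.290 × 17.23% / 21.89% = 0.2283
β_Brixley = 0.872 × 35.63% / 21.89% = 1.4193
β_Ellery = 0.177 × 32.87% / 21.89% = 0.2658
β_Arden = 0.544 × 45.39% / 21.89% = 1.1280
β_P = Σ w_i β_i = 0.09×0.2283 + 0.32×1.4193 + 0.43×0.2658 + 0.16×1.1280 = 0.7695
E(R_P) = R_f + β_P × MRP = 2.85% + 0.7695 × 5.29% = 6.92%

6.92%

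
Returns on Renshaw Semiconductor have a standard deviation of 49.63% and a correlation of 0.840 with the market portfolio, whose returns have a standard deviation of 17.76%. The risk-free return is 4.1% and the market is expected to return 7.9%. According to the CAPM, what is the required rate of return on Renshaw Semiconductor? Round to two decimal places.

β = ρ × σ_i / σ_m = 0.840 × 49.63% / 17.76% = 2.3474
MRP = 7.9% − 4.1% = 3.80%
E(R) = 4.1% + 2.3474 × 3.8% = 13.02%

13.02%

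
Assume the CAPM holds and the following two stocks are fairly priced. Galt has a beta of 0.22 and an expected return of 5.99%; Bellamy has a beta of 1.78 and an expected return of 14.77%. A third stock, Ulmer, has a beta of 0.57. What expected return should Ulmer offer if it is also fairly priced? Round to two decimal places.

7.96%

MRP (SML slope) = (14.77% − 5.99%) / (1.78 − 0.22) = 8.78% / 1.56 = 5.6282%
R_f (intercept) = 5.99% − 0.22 × 5.6282% = 4.7518%
E(R_Ulmer) = R_f + β × MRP = 4.7518% + 0.57 × 5.6282% = 7.96%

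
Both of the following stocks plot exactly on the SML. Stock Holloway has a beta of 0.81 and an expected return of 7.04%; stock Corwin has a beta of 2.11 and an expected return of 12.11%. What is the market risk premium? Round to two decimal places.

Both satisfy E(R) = R_f + β·MRP, so the slope of the SML is
MRP = (12.11% − 7.04%) / (2.11 − 0.81) = 5.07% / 1.30 = 3.9000%

3.90%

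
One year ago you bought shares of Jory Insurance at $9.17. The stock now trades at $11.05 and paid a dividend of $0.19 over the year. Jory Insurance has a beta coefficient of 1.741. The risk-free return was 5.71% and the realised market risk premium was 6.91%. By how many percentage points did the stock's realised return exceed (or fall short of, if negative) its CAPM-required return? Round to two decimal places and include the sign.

Realised HPR = (P1 + D1 − P0) / P0 = (11.05 + 0.19 − 9.17) / 9.17 = 2.07 / 9.17 = 22.5736%
CAPM required = R_f + β·MRP = 5.71% + 1.741 × 6.91% = 17.74031%
α = realised − required = 22.5736% − 17.74031% = +4.83%

+4.83%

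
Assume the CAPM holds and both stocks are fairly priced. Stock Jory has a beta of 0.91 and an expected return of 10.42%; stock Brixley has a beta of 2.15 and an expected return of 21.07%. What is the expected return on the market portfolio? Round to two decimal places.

Both satisfy E(R) = R_f + β·MRP, so the slope of the SML is
MRP = (21.07% − 10.42%) / (2.15 − 0.91) = 10.65% / 1.24 = 8.5887%
R_f = E(R_Jory) − β_Jory·MRP = 10.42% − 0.91 × 8.5887% = 2.6043%
E(R_m) = R_f + MRP = 2.6043% + 8.5887% = 11.19%

11.19%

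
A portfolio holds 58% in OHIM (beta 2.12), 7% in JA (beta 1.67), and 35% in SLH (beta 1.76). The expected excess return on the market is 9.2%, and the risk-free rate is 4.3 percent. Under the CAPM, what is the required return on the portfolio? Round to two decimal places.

β_P = Σ w_i β_i = 0.58×2.12 + 0.07×1.67 + 0.35×1.76 = 1.9625
E(R_P) = R_f + β_P × MRP = 4.3% + 1.9625 × 9.2% = 22.36%

22.36%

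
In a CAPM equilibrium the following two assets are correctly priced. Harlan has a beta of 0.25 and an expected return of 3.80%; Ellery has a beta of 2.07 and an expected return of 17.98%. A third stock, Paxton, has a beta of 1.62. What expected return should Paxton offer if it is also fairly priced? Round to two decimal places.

MRP (SML slope) = (17.98% − 3.80%) / (2.07 − 0.25) = 14.18% / 1.82 = 7.7912%
R_f (intercept) = 3.80% − 0.25 × 7.7912% = 1.8522%
E(R_Paxton) = R_f + β × MRP = 1.8522% + 1.62 × 7.7912% = 14.47%

14.47%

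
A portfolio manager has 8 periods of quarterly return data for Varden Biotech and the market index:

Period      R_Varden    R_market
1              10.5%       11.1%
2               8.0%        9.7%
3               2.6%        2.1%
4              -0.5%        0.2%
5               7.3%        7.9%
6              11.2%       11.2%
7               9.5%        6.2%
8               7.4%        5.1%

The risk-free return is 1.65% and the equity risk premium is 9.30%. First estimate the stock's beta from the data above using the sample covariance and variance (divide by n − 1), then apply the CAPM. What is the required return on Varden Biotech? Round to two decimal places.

Mean R_i = (10.5 + 8.0 + 2.6 − 0.5 + 7.3 + 11.2 + 9.5 + 7.4) / 8 = 7.0000%
Mean R_m = (11.1 + 9.7 + 2.1 + 0.2 + 7.9 + 11.2 + 6.2 + 5.1) / 8 = 6.6875%
Σ(R_i − R̄_i)(R_m − R̄_m) = 104.7600  ⇒  Cov = 104.7600 / 7 = 14.9657
Σ(R_m − R̄_m)² = 116.2688  ⇒  Var(R_m) = 116.2688 / 7 = 16.6098
β = Cov / Var(R_m) = 14.9657 / 16.6098 = 0.9010
E(R) = R_f + β × MRP = 1.65% + 0.9010 × 9.30% = 10.03%

10.03%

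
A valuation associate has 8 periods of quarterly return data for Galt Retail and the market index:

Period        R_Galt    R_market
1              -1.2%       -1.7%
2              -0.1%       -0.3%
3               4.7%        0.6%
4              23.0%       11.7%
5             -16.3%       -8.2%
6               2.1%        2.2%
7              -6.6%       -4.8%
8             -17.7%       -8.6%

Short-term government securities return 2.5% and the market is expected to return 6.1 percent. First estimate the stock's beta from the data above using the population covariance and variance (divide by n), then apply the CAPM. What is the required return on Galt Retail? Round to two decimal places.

Mean R_i = (-1.2 − 0.1 + 4.7 + 23.0 − 16.3 + 2.1 − 6.6 − 17.7) / 8 = -1.5125%
Mean R_m = (-1.7 − 0.3 + 0.6 + 11.7 − 8.2 + 2.2 − 4.8 − 8.6) / 8 = -1.1375%
Σ(R_i − R̄_i)(R_m − R̄_m) = 582.4063  ⇒  Cov = 582.4063 / 8 = 72.8008
Σ(R_m − R̄_m)² = 298.9588  ⇒  Var(R_m) = 298.9588 / 8 = 37.3699
β = Cov / Var(R_m) = 72.8008 / 37.3699 = 1.9481
MRP = 6.1% − 2.5% = 3.60%
E(R) = R_f + β × MRP = 2.5% + 1.9481 × 3.6% = 9.51%

9.51%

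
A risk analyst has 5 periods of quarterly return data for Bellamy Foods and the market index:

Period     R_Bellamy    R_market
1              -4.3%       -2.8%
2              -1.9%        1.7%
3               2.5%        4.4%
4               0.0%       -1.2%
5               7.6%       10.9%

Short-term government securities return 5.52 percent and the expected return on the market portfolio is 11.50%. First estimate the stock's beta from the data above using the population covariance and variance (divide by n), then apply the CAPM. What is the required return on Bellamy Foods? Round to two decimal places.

Mean R_i = (-4.3 − 1.9 + 2.5 + 0.0 + 7.6) / 5 = 0.7800%
Mean R_m = (-2.8 + 1.7 + 4.4 − 1.2 + 10.9) / 5 = 2.6000%
Σ(R_i − R̄_i)(R_m − R̄_m) = 92.5100  ⇒  Cov = 92.5100 / 5 = 18.5020
Σ(R_m − R̄_m)² = 116.5400  ⇒  Var(R_m) = 116.5400 / 5 = 23.3080
β = Cov / Var(R_m) = 18.5020 / 23.3080 = 0.7938
MRP = 11.50% − 5.52% = 5.98%
E(R) = R_f + β × MRP = 5.52% + 0.7938 × 5.98% = 10.27%

10.27%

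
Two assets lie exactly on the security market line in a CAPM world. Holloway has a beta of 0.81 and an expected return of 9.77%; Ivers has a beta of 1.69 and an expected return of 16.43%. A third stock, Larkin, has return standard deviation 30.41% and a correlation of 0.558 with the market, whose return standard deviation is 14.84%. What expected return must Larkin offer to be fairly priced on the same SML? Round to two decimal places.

MRP = (16.43% − 9.77%) / (1.69 − 0.81) = 7.5682%
R_f = 9.77% − 0.81 × 7.5682% = 3.6398%
β_Larkin = ρ·σ_i/σ_m = 0.558 × 30.41 / 14.84 = 1.1434
E(R_Larkin) = R_f + β × MRP = 3.6398% + 1.1434 × 7.5682% = 12.29%

12.29%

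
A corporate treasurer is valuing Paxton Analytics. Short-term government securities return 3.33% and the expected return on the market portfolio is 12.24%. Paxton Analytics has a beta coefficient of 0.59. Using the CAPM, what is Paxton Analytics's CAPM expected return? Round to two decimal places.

Market risk premium = E(R_m) − R_f = 12.24% − 3.33% = 8.91%
E(R) = R_f + β × MRP = 3.33% + 0.59 × 8.91% = 8.59%

8.59%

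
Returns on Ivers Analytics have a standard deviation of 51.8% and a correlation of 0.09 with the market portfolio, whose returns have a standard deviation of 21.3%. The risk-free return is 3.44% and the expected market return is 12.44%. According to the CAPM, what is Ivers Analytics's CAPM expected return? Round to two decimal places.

5.41%

β = ρ × σ_i / σ_m = 0.09 × 51.8% / 21.3% = 0.2189
MRP = 12.44% − 3.44% = 9.00%
E(R) = 3.44% + 0.2189 × 9.00% = 5.41%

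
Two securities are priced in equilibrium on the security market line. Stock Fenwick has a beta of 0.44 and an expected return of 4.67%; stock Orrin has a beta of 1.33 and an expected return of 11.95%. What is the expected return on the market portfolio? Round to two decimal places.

9.25%

Both satisfy E(R) = R_f + β·MRP, so the slope of the SML is
MRP = (11.95% − 4.67%) / (1.33 − 0.44) = 7.28% / 0.89 = 8.1798%
R_f = E(R_Fenwick) − β_Fenwick·MRP = 4.67% − 0.44 × 8.1798% = 1.0709%
E(R_m) = R_f + MRP = 1.0709% + 8.1798% = 9.25%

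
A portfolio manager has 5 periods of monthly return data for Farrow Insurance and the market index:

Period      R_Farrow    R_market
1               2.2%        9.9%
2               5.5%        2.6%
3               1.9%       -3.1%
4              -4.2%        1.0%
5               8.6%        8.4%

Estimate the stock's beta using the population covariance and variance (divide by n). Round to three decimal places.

0.396

Mean R_i = (2.2 + 5.5 + 1.9 − 4.2 + 8.6) / 5 = 2.8000%
Mean R_m = (9.9 + 2.6 − 3.1 + 1.0 + 8.4) / 5 = 3.7600%
Σ(R_i − R̄_i)(R_m − R̄_m) = 45.5900  ⇒  Cov = 45.5900 / 5 = 9.1180
Σ(R_m − R̄_m)² = 115.2520  ⇒  Var(R_m) = 115.2520 / 5 = 23.0504
β = Cov / Var(R_m) = 9.1180 / 23.0504 = 0.3956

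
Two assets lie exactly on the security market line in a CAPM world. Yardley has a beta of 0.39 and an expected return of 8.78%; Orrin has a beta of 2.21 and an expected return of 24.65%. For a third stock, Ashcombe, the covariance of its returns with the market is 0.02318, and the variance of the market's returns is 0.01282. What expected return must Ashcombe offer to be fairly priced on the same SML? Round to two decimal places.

21.15%

MRP = (24.65% − 8.78%) / (2.21 − 0.39) = 8.7198%
R_f = 8.78% − 0.39 × 8.7198% = 5.3793%
β_Ashcombe = Cov / Var(R_m) = 0.02318 / 0.01282 = 1.8081
E(R_Ashcombe) = R_f + β × MRP = 5.3793% + 1.8081 × 8.7198% = 21.15%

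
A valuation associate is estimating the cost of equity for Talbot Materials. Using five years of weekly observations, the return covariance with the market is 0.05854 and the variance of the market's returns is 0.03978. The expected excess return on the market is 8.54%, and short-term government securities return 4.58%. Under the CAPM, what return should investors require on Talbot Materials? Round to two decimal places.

17.15%

β = Cov(R_i, R_m) / Var(R_m) = 0.05854 / 0.03978 = 1.4716
E(R) = R_f + β × MRP = 4.58% + 1.4716 × 8.54% = 17.15%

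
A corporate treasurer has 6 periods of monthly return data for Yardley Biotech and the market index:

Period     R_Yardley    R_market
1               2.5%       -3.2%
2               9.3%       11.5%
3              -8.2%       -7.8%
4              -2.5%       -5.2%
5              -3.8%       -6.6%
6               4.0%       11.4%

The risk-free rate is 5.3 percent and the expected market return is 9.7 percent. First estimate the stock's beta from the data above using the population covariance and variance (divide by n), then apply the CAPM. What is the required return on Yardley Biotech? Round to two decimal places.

Mean R_i = (2.5 + 9.3 − 8.2 − 2.5 − 3.8 + 4.0) / 6 = 0.2167%
Mean R_m = (-3.2 + 11.5 − 7.8 − 5.2 − 6.6 + 11.4) / 6 = 0.0167%
Σ(R_i − R̄_i)(R_m − R̄_m) = 246.5683  ⇒  Cov = 246.5683 / 6 = 41.0947
Σ(R_m − R̄_m)² = 403.8883  ⇒  Var(R_m) = 403.8883 / 6 = 67.3147
β = Cov / Var(R_m) = 41.0947 / 67.3147 = 0.6105
MRP = 9.7% − 5.3% = 4.40%
E(R) = R_f + β × MRP = 5.3% + 0.6105 × 4.4% = 7.99%

7.99%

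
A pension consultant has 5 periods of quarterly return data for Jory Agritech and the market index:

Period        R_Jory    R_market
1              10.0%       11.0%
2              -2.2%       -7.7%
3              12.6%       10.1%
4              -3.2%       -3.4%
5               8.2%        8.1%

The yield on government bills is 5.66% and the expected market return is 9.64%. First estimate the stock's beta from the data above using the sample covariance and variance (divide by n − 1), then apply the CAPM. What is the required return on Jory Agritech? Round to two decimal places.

Mean R_i = (10.0 − 2.2 + 12.6 − 3.2 + 8.2) / 5 = 5.0800%
Mean R_m = (11.0 − 7.7 + 10.1 − 3.4 + 8.1) / 5 = 3.6200%
Σ(R_i − R̄_i)(R_m − R̄_m) = 239.5520  ⇒  Cov = 239.5520 / 4 = 59.8880
Σ(R_m − R̄_m)² = 293.9480  ⇒  Var(R_m) = 293.9480 / 4 = 73.4870
β = Cov / Var(R_m) = 59.8880 / 73.4870 = 0.8149
MRP = 9.64% − 5.66% = 3.98%
E(R) = R_f + β × MRP = 5.66% + 0.8149 × 3.98% = 8.90%

8.90%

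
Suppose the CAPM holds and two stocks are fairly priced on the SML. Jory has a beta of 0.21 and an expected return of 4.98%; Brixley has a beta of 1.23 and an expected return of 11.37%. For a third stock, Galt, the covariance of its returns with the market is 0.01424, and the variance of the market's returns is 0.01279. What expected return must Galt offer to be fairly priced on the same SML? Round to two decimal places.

10.64%

MRP = (11.37% − 4.98%) / (1.23 − 0.21) = 6.2647%
R_f = 4.98% − 0.21 × 6.2647% = 3.6644%
β_Galt = Cov / Var(R_m) = 0.01424 / 0.01279 = 1.1134
E(R_Galt) = R_f + β × MRP = 3.6644% + 1.1134 × 6.2647% = 10.64%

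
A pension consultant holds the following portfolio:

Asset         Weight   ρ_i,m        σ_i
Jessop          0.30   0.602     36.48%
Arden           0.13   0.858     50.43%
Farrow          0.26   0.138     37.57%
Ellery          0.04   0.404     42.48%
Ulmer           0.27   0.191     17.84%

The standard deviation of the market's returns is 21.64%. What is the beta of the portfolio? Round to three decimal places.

0.701

β_Jessop = 0.602 × 36.48% / 21.64% = 1.0148
β_Arden = 0.858 × 50.43% / 21.64% = 1.9995
β_Farrow = 0.138 × 37.57% / 21.64% = 0.2396
β_Ellery = 0.404 × 42.48% / 21.64% = 0.7931
β_Ulmer = 0.191 × 17.84% / 21.64% = 0.1575
β_P = Σ w_i β_i = 0.30×1.0148 + 0.13×1.9995 + 0.26×0.2396 + 0.04×0.7931 + 0.27×0.1575 = 0.7009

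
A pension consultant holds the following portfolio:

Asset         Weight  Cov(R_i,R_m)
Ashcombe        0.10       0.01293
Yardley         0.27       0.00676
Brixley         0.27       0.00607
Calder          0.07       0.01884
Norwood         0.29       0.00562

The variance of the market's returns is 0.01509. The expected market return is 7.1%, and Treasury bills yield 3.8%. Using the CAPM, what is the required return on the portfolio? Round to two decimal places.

5.49%

β_Ashcombe = 0.01293 / 0.01509 = 0.8569
β_Yardley = 0.00676 / 0.01509 = 0.4480
β_Brixley = 0.00607 / 0.01509 = 0.4023
β_Calder = 0.01884 / 0.01509 = 1.2485
β_Norwood = 0.00562 / 0.01509 = 0.3724
β_P = Σ w_i β_i = 0.10×0.8569 + 0.27×0.4480 + 0.27×0.4023 + 0.07×1.2485 + 0.29×0.3724 = 0.5107
MRP = 7.1% − 3.8% = 3.30%
E(R_P) = R_f + β_P × MRP = 3.8% + 0.5107 × 3.3% = 5.49%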